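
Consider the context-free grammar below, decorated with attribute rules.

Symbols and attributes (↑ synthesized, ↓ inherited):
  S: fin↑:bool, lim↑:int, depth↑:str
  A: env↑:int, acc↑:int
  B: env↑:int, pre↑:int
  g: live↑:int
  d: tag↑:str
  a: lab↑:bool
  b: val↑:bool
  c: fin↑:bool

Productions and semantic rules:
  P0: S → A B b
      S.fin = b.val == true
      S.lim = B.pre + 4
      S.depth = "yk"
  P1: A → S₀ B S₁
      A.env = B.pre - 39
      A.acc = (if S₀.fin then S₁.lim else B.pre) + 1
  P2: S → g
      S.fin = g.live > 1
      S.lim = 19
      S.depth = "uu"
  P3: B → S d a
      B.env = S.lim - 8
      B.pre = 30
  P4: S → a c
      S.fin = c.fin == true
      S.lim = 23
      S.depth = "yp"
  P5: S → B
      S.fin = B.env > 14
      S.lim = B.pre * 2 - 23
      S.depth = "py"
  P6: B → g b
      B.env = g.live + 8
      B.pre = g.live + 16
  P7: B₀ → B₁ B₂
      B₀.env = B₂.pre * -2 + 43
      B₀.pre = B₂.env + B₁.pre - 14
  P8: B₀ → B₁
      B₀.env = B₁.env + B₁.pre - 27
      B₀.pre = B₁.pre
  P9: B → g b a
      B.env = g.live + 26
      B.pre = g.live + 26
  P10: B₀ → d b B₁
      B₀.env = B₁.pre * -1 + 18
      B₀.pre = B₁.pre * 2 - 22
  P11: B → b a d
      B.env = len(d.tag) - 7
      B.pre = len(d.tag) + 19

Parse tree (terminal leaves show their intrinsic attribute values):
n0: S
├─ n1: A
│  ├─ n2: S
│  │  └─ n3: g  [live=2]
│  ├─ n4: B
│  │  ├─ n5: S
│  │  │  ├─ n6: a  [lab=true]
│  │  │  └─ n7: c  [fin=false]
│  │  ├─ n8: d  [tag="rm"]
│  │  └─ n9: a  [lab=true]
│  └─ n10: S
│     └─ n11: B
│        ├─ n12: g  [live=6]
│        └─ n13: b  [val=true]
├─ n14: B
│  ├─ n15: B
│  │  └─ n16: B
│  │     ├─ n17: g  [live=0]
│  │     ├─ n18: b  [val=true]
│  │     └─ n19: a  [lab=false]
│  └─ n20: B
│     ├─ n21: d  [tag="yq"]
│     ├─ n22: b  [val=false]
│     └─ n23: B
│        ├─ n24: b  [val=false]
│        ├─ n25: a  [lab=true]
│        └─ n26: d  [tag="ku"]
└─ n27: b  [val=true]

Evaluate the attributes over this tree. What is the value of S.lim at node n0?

1. n3.live = 2  [terminal]
2. n2.fin = true  [g.live > 1]
3. n2.lim = 19  [19]
4. n2.depth = "uu"  ["uu"]
5. n6.lab = true  [terminal]
6. n7.fin = false  [terminal]
7. n5.fin = false  [c.fin == true]
8. n5.lim = 23  [23]
9. n5.depth = "yp"  ["yp"]
10. n8.tag = "rm"  [terminal]
11. n9.lab = true  [terminal]
12. n4.env = 15  [S.lim - 8]
13. n4.pre = 30  [30]
14. n12.live = 6  [terminal]
15. n13.val = true  [terminal]
16. n11.env = 14  [g.live + 8]
17. n11.pre = 22  [g.live + 16]
18. n10.fin = false  [B.env > 14]
19. n10.lim = 21  [B.pre * 2 - 23]
20. n10.depth = "py"  ["py"]
21. n1.env = -9  [B.pre - 39]
22. n1.acc = 22  [(if S₀.fin then S₁.lim else B.pre) + 1]
23. n17.live = 0  [terminal]
24. n18.val = true  [terminal]
25. n19.lab = false  [terminal]
26. n16.env = 26  [g.live + 26]
27. n16.pre = 26  [g.live + 26]
28. n15.env = 25  [B₁.env + B₁.pre - 27]
29. n15.pre = 26  [B₁.pre]
30. n21.tag = "yq"  [terminal]
31. n22.val = false  [terminal]
32. n24.val = false  [terminal]
33. n25.lab = true  [terminal]
34. n26.tag = "ku"  [terminal]
35. n23.env = -5  [len(d.tag) - 7]
36. n23.pre = 21  [len(d.tag) + 19]
37. n20.env = -3  [B₁.pre * -1 + 18]
38. n20.pre = 20  [B₁.pre * 2 - 22]
39. n14.env = 3  [B₂.pre * -2 + 43]
40. n14.pre = 9  [B₂.env + B₁.pre - 14]
41. n27.val = true  [terminal]
42. n0.fin = true  [b.val == true]
43. n0.lim = 13  [B.pre + 4]
44. n0.depth = "yk"  ["yk"]

13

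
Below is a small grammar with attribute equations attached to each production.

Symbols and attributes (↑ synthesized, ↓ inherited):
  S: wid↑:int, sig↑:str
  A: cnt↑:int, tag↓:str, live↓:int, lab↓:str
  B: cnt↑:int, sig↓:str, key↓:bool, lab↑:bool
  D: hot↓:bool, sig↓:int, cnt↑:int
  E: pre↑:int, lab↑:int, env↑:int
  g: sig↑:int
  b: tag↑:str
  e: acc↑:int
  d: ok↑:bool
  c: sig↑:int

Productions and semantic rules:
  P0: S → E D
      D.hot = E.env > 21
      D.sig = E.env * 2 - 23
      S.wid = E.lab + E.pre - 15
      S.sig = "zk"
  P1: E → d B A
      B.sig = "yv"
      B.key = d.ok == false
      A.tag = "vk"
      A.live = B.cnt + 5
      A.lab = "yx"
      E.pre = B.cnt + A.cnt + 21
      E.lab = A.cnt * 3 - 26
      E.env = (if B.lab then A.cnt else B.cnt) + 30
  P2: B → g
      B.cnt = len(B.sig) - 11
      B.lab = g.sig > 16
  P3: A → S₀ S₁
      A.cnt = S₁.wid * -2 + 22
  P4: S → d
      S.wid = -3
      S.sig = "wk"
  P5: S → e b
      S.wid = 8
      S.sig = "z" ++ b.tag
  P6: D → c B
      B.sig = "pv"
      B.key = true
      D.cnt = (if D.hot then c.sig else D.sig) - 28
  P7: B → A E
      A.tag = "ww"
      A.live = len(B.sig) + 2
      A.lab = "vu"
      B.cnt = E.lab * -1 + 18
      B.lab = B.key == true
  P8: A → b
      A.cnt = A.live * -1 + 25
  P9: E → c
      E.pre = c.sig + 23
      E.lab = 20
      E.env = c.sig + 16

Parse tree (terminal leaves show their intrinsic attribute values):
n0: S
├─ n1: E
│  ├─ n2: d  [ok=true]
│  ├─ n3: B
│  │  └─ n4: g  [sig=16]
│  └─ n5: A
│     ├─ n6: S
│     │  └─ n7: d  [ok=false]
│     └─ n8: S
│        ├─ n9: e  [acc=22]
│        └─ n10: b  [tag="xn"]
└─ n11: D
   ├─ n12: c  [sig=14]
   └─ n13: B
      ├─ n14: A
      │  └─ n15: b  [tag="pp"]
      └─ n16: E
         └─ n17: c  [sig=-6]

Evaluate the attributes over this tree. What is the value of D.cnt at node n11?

1. n2.ok = true  [terminal]
2. n3.sig = "yv"  ["yv"]
3. n3.key = false  [d.ok == false]
4. n4.sig = 16  [terminal]
5. n3.cnt = -9  [len(B.sig) - 11]
6. n3.lab = false  [g.sig > 16]
7. n5.tag = "vk"  ["vk"]
8. n5.live = -4  [B.cnt + 5]
9. n5.lab = "yx"  ["yx"]
10. n7.ok = false  [terminal]
11. n6.wid = -3  [-3]
12. n6.sig = "wk"  ["wk"]
13. n9.acc = 22  [terminal]
14. n10.tag = "xn"  [terminal]
15. n8.wid = 8  [8]
16. n8.sig = "zxn"  ["z" ++ b.tag]
17. n5.cnt = 6  [S₁.wid * -2 + 22]
18. n1.pre = 18  [B.cnt + A.cnt + 21]
19. n1.lab = -8  [A.cnt * 3 - 26]
20. n1.env = 21  [(if B.lab then A.cnt else B.cnt) + 30]
21. n11.hot = false  [E.env > 21]
22. n11.sig = 19  [E.env * 2 - 23]
23. n12.sig = 14  [terminal]
24. n13.sig = "pv"  ["pv"]
25. n13.key = true  [true]
26. n14.tag = "ww"  ["ww"]
27. n14.live = 4  [len(B.sig) + 2]
28. n14.lab = "vu"  ["vu"]
29. n15.tag = "pp"  [terminal]
30. n14.cnt = 21  [A.live * -1 + 25]
31. n17.sig = -6  [terminal]
32. n16.pre = 17  [c.sig + 23]
33. n16.lab = 20  [20]
34. n16.env = 10  [c.sig + 16]
35. n13.cnt = -2  [E.lab * -1 + 18]
36. n13.lab = true  [B.key == true]
37. n11.cnt = -9  [(if D.hot then c.sig else D.sig) - 28]
38. n0.wid = -5  [E.lab + E.pre - 15]
39. n0.sig = "zk"  ["zk"]

-9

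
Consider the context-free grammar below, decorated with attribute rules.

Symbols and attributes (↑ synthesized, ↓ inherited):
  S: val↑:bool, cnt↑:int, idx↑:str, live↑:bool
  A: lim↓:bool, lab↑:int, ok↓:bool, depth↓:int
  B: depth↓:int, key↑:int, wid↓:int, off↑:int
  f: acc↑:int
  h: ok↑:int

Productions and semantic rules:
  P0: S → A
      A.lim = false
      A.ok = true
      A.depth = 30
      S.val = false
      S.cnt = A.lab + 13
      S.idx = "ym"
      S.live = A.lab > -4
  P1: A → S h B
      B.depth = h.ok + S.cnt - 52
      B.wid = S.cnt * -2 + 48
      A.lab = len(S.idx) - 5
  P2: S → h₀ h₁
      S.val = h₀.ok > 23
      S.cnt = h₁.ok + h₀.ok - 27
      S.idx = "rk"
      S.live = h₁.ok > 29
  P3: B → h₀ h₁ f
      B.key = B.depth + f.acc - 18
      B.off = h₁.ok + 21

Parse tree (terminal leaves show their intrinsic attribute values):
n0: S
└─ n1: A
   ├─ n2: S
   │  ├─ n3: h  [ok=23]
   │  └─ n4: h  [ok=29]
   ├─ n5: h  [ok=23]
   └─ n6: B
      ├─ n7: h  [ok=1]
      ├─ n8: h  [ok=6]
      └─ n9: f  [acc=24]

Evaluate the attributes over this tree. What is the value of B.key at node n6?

2

1. n1.lim = false  [false]
2. n1.ok = true  [true]
3. n1.depth = 30  [30]
4. n3.ok = 23  [terminal]
5. n4.ok = 29  [terminal]
6. n2.val = false  [h₀.ok > 23]
7. n2.cnt = 25  [h₁.ok + h₀.ok - 27]
8. n2.idx = "rk"  ["rk"]
9. n2.live = false  [h₁.ok > 29]
10. n5.ok = 23  [terminal]
11. n6.depth = -4  [h.ok + S.cnt - 52]
12. n6.wid = -2  [S.cnt * -2 + 48]
13. n7.ok = 1  [terminal]
14. n8.ok = 6  [terminal]
15. n9.acc = 24  [terminal]
16. n6.key = 2  [B.depth + f.acc - 18]
17. n6.off = 27  [h₁.ok + 21]
18. n1.lab = -3  [len(S.idx) - 5]
19. n0.val = false  [false]
20. n0.cnt = 10  [A.lab + 13]
21. n0.idx = "ym"  ["ym"]
22. n0.live = true  [A.lab > -4]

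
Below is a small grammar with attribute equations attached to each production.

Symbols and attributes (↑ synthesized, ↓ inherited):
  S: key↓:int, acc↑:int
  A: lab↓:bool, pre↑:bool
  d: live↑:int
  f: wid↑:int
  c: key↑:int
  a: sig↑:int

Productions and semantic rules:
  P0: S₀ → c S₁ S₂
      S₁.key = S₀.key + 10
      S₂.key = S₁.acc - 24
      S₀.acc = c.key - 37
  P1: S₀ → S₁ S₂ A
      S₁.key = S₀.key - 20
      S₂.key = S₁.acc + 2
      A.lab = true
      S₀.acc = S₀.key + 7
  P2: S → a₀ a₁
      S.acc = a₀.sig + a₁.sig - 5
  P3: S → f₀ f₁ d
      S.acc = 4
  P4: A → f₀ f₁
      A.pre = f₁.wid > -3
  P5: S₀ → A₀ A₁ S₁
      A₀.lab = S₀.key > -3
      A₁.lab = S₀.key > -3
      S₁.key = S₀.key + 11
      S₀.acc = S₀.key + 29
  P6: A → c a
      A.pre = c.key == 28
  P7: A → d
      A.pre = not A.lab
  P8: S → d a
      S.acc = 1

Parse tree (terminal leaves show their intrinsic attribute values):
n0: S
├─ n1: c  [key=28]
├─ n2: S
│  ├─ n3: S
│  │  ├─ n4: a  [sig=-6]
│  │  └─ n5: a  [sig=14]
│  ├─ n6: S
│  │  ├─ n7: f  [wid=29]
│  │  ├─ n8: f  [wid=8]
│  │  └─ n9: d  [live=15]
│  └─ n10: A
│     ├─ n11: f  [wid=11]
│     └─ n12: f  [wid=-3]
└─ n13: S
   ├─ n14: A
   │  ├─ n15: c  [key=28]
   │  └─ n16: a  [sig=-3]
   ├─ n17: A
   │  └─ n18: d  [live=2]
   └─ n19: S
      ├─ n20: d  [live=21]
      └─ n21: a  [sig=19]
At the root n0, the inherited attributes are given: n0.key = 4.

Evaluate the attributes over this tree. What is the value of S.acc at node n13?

1. n0.key = 4  [given at root]
2. n1.key = 28  [terminal]
3. n2.key = 14  [S₀.key + 10]
4. n3.key = -6  [S₀.key - 20]
5. n4.sig = -6  [terminal]
6. n5.sig = 14  [terminal]
7. n3.acc = 3  [a₀.sig + a₁.sig - 5]
8. n6.key = 5  [S₁.acc + 2]
9. n7.wid = 29  [terminal]
10. n8.wid = 8  [terminal]
11. n9.live = 15  [terminal]
12. n6.acc = 4  [4]
13. n10.lab = true  [true]
14. n11.wid = 11  [terminal]
15. n12.wid = -3  [terminal]
16. n10.pre = false  [f₁.wid > -3]
17. n2.acc = 21  [S₀.key + 7]
18. n13.key = -3  [S₁.acc - 24]
19. n14.lab = false  [S₀.key > -3]
20. n15.key = 28  [terminal]
21. n16.sig = -3  [terminal]
22. n14.pre = true  [c.key == 28]
23. n17.lab = false  [S₀.key > -3]
24. n18.live = 2  [terminal]
25. n17.pre = true  [not A.lab]
26. n19.key = 8  [S₀.key + 11]
27. n20.live = 21  [terminal]
28. n21.sig = 19  [terminal]
29. n19.acc = 1  [1]
30. n13.acc = 26  [S₀.key + 29]
31. n0.acc = -9  [c.key - 37]

26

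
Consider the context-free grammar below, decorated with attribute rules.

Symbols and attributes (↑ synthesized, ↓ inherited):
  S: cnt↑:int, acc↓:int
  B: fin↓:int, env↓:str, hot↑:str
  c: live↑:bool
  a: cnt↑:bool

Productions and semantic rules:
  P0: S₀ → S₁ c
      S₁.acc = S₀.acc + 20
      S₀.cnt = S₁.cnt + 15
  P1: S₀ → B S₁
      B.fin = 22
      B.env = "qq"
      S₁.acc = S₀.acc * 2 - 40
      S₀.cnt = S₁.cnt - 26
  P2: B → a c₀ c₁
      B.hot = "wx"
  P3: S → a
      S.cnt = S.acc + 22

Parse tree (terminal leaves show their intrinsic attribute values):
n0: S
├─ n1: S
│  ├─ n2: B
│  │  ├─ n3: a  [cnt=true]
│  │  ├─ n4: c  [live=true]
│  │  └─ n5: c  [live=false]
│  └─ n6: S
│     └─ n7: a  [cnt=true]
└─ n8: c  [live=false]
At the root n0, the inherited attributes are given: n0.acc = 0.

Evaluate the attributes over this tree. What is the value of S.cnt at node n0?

1. n0.acc = 0  [given at root]
2. n1.acc = 20  [S₀.acc + 20]
3. n2.fin = 22  [22]
4. n2.env = "qq"  ["qq"]
5. n3.cnt = true  [terminal]
6. n4.live = true  [terminal]
7. n5.live = false  [terminal]
8. n2.hot = "wx"  ["wx"]
9. n6.acc = 0  [S₀.acc * 2 - 40]
10. n7.cnt = true  [terminal]
11. n6.cnt = 22  [S.acc + 22]
12. n1.cnt = -4  [S₁.cnt - 26]
13. n8.live = false  [terminal]
14. n0.cnt = 11  [S₁.cnt + 15]

11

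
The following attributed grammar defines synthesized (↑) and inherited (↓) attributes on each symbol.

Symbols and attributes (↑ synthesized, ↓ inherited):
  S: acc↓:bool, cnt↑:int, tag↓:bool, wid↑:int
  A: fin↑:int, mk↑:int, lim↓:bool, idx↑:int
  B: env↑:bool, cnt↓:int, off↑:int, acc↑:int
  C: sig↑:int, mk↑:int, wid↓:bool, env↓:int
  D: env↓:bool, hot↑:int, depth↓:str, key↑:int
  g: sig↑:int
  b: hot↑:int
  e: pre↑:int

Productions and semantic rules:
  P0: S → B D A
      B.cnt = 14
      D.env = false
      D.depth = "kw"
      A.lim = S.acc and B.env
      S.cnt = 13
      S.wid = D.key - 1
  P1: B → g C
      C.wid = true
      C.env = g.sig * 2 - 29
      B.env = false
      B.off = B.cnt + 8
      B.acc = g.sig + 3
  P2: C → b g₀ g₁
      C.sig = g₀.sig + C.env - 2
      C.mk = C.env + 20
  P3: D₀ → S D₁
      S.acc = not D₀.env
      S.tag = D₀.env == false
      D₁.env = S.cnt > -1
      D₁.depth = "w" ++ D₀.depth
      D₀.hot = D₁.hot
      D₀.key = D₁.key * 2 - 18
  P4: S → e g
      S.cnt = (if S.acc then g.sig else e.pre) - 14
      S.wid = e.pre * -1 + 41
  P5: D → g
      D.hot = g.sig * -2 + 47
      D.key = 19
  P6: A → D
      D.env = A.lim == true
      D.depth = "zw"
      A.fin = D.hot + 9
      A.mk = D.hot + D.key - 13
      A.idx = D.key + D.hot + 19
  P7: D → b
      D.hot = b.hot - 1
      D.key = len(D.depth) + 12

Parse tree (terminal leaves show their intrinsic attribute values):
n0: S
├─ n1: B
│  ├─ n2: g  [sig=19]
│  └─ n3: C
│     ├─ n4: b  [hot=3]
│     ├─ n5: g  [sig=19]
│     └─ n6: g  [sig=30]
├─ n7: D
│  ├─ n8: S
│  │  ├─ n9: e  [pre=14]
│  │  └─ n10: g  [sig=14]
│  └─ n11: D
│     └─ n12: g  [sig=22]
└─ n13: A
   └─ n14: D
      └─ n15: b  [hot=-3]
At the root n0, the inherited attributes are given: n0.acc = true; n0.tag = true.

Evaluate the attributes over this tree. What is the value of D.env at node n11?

true

1. n0.acc = true  [given at root]
2. n0.tag = true  [given at root]
3. n1.cnt = 14  [14]
4. n2.sig = 19  [terminal]
5. n3.wid = true  [true]
6. n3.env = 9  [g.sig * 2 - 29]
7. n4.hot = 3  [terminal]
8. n5.sig = 19  [terminal]
9. n6.sig = 30  [terminal]
10. n3.sig = 26  [g₀.sig + C.env - 2]
11. n3.mk = 29  [C.env + 20]
12. n1.env = false  [false]
13. n1.off = 22  [B.cnt + 8]
14. n1.acc = 22  [g.sig + 3]
15. n7.env = false  [false]
16. n7.depth = "kw"  ["kw"]
17. n8.acc = true  [not D₀.env]
18. n8.tag = true  [D₀.env == false]
19. n9.pre = 14  [terminal]
20. n10.sig = 14  [terminal]
21. n8.cnt = 0  [(if S.acc then g.sig else e.pre) - 14]
22. n8.wid = 27  [e.pre * -1 + 41]
23. n11.env = true  [S.cnt > -1]
24. n11.depth = "wkw"  ["w" ++ D₀.depth]
25. n12.sig = 22  [terminal]
26. n11.hot = 3  [g.sig * -2 + 47]
27. n11.key = 19  [19]
28. n7.hot = 3  [D₁.hot]
29. n7.key = 20  [D₁.key * 2 - 18]
30. n13.lim = false  [S.acc and B.env]
31. n14.env = false  [A.lim == true]
32. n14.depth = "zw"  ["zw"]
33. n15.hot = -3  [terminal]
34. n14.hot = -4  [b.hot - 1]
35. n14.key = 14  [len(D.depth) + 12]
36. n13.fin = 5  [D.hot + 9]
37. n13.mk = -3  [D.hot + D.key - 13]
38. n13.idx = 29  [D.key + D.hot + 19]
39. n0.cnt = 13  [13]
40. n0.wid = 19  [D.key - 1]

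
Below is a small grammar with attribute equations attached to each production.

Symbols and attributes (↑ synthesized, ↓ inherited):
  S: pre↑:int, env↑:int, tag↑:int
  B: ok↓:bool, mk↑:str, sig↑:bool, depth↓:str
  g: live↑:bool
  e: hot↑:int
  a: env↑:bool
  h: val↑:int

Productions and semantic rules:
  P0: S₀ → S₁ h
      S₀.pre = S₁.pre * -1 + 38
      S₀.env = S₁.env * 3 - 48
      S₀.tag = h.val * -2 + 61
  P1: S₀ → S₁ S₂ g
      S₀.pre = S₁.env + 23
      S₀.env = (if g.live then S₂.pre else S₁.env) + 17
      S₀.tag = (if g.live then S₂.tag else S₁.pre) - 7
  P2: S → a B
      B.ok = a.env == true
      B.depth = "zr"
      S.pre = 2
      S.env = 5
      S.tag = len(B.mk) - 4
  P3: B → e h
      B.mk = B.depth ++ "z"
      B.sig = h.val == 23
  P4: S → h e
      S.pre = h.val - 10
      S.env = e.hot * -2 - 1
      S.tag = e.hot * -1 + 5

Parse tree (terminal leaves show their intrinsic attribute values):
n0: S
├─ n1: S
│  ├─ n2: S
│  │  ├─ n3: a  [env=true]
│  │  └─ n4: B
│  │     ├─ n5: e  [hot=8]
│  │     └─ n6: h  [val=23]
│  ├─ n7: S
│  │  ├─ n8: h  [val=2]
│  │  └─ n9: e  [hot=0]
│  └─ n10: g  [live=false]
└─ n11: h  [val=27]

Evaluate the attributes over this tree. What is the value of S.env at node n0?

18

1. n3.env = true  [terminal]
2. n4.ok = true  [a.env == true]
3. n4.depth = "zr"  ["zr"]
4. n5.hot = 8  [terminal]
5. n6.val = 23  [terminal]
6. n4.mk = "zrz"  [B.depth ++ "z"]
7. n4.sig = true  [h.val == 23]
8. n2.pre = 2  [2]
9. n2.env = 5  [5]
10. n2.tag = -1  [len(B.mk) - 4]
11. n8.val = 2  [terminal]
12. n9.hot = 0  [terminal]
13. n7.pre = -8  [h.val - 10]
14. n7.env = -1  [e.hot * -2 - 1]
15. n7.tag = 5  [e.hot * -1 + 5]
16. n10.live = false  [terminal]
17. n1.pre = 28  [S₁.env + 23]
18. n1.env = 22  [(if g.live then S₂.pre else S₁.env) + 17]
19. n1.tag = -5  [(if g.live then S₂.tag else S₁.pre) - 7]
20. n11.val = 27  [terminal]
21. n0.pre = 10  [S₁.pre * -1 + 38]
22. n0.env = 18  [S₁.env * 3 - 48]
23. n0.tag = 7  [h.val * -2 + 61]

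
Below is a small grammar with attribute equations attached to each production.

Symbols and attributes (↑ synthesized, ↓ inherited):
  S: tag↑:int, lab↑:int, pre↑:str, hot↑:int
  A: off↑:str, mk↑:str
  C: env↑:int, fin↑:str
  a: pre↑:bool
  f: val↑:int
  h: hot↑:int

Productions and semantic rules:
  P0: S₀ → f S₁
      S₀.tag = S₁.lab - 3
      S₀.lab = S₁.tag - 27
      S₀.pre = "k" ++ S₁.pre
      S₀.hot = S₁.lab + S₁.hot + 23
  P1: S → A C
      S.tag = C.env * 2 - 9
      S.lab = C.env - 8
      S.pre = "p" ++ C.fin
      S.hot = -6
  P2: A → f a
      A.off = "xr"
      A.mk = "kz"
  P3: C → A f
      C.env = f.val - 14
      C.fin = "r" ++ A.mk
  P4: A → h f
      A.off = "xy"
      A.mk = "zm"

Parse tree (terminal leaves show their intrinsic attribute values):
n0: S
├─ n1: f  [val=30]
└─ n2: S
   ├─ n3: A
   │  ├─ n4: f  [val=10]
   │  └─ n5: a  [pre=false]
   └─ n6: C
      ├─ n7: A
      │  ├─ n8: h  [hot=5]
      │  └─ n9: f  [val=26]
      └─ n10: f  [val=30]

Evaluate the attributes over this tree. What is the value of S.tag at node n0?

5

1. n1.val = 30  [terminal]
2. n4.val = 10  [terminal]
3. n5.pre = false  [terminal]
4. n3.off = "xr"  ["xr"]
5. n3.mk = "kz"  ["kz"]
6. n8.hot = 5  [terminal]
7. n9.val = 26  [terminal]
8. n7.off = "xy"  ["xy"]
9. n7.mk = "zm"  ["zm"]
10. n10.val = 30  [terminal]
11. n6.env = 16  [f.val - 14]
12. n6.fin = "rzm"  ["r" ++ A.mk]
13. n2.tag = 23  [C.env * 2 - 9]
14. n2.lab = 8  [C.env - 8]
15. n2.pre = "przm"  ["p" ++ C.fin]
16. n2.hot = -6  [-6]
17. n0.tag = 5  [S₁.lab - 3]
18. n0.lab = -4  [S₁.tag - 27]
19. n0.pre = "kprzm"  ["k" ++ S₁.pre]
20. n0.hot = 25  [S₁.lab + S₁.hot + 23]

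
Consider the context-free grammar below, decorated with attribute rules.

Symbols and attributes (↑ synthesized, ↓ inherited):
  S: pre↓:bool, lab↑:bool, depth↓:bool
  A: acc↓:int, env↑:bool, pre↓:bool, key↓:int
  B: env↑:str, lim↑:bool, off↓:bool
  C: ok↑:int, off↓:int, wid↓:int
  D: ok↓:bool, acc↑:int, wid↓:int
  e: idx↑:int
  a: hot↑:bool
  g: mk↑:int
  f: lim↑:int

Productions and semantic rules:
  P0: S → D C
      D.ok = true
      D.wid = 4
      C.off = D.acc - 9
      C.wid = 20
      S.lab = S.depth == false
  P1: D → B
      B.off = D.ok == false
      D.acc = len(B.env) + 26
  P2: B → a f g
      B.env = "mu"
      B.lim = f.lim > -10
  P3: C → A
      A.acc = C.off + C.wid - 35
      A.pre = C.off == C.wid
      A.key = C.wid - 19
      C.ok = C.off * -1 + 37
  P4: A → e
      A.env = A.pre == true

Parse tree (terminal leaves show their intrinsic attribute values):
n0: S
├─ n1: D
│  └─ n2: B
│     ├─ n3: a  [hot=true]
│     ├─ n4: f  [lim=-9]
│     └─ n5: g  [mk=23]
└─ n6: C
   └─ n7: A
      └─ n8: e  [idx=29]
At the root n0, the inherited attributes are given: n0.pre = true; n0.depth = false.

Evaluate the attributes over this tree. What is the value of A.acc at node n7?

1. n0.pre = true  [given at root]
2. n0.depth = false  [given at root]
3. n1.ok = true  [true]
4. n1.wid = 4  [4]
5. n2.off = false  [D.ok == false]
6. n3.hot = true  [terminal]
7. n4.lim = -9  [terminal]
8. n5.mk = 23  [terminal]
9. n2.env = "mu"  ["mu"]
10. n2.lim = true  [f.lim > -10]
11. n1.acc = 28  [len(B.env) + 26]
12. n6.off = 19  [D.acc - 9]
13. n6.wid = 20  [20]
14. n7.acc = 4  [C.off + C.wid - 35]
15. n7.pre = false  [C.off == C.wid]
16. n7.key = 1  [C.wid - 19]
17. n8.idx = 29  [terminal]
18. n7.env = false  [A.pre == true]
19. n6.ok = 18  [C.off * -1 + 37]
20. n0.lab = true  [S.depth == false]

4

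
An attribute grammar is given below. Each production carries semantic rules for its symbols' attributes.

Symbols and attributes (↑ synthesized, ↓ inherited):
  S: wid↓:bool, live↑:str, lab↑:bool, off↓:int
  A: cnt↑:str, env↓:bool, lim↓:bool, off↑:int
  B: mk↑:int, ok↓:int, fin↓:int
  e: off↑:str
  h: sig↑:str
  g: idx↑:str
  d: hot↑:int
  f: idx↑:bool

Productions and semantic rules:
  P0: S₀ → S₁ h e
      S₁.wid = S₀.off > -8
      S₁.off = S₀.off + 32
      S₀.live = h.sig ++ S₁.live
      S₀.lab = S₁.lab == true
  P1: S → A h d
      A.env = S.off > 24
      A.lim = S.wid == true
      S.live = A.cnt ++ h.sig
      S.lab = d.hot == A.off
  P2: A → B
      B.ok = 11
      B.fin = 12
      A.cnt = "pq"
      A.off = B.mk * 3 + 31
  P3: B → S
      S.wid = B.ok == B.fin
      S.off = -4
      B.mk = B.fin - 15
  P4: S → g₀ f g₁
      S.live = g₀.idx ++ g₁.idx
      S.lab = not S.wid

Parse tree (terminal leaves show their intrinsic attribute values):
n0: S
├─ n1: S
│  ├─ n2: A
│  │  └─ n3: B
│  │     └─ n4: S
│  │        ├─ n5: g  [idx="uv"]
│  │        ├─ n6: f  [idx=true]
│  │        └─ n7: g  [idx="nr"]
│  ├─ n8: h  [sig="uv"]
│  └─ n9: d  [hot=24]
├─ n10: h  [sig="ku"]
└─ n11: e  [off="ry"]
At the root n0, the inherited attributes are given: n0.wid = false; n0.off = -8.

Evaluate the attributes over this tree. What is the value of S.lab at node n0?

false

1. n0.wid = false  [given at root]
2. n0.off = -8  [given at root]
3. n1.wid = false  [S₀.off > -8]
4. n1.off = 24  [S₀.off + 32]
5. n2.env = false  [S.off > 24]
6. n2.lim = false  [S.wid == true]
7. n3.ok = 11  [11]
8. n3.fin = 12  [12]
9. n4.wid = false  [B.ok == B.fin]
10. n4.off = -4  [-4]
11. n5.idx = "uv"  [terminal]
12. n6.idx = true  [terminal]
13. n7.idx = "nr"  [terminal]
14. n4.live = "uvnr"  [g₀.idx ++ g₁.idx]
15. n4.lab = true  [not S.wid]
16. n3.mk = -3  [B.fin - 15]
17. n2.cnt = "pq"  ["pq"]
18. n2.off = 22  [B.mk * 3 + 31]
19. n8.sig = "uv"  [terminal]
20. n9.hot = 24  [terminal]
21. n1.live = "pquv"  [A.cnt ++ h.sig]
22. n1.lab = false  [d.hot == A.off]
23. n10.sig = "ku"  [terminal]
24. n11.off = "ry"  [terminal]
25. n0.live = "kupquv"  [h.sig ++ S₁.live]
26. n0.lab = false  [S₁.lab == true]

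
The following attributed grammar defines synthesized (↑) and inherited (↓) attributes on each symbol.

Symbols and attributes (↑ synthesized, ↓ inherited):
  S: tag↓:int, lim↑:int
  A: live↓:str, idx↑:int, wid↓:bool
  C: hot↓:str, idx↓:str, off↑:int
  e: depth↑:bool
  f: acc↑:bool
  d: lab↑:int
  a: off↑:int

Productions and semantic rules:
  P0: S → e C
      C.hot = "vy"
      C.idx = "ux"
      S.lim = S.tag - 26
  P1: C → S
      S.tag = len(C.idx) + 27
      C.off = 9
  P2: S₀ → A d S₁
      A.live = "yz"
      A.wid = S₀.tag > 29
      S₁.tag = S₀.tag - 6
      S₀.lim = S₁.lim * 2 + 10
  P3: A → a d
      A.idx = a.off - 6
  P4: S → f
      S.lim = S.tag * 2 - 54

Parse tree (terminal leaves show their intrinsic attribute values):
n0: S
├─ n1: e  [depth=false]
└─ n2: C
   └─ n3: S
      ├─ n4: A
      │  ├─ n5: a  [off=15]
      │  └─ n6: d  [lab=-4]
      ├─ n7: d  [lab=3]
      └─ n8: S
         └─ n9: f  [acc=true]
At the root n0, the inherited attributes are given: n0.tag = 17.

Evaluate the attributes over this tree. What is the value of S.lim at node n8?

1. n0.tag = 17  [given at root]
2. n1.depth = false  [terminal]
3. n2.hot = "vy"  ["vy"]
4. n2.idx = "ux"  ["ux"]
5. n3.tag = 29  [len(C.idx) + 27]
6. n4.live = "yz"  ["yz"]
7. n4.wid = false  [S₀.tag > 29]
8. n5.off = 15  [terminal]
9. n6.lab = -4  [terminal]
10. n4.idx = 9  [a.off - 6]
11. n7.lab = 3  [terminal]
12. n8.tag = 23  [S₀.tag - 6]
13. n9.acc = true  [terminal]
14. n8.lim = -8  [S.tag * 2 - 54]
15. n3.lim = -6  [S₁.lim * 2 + 10]
16. n2.off = 9  [9]
17. n0.lim = -9  [S.tag - 26]

-8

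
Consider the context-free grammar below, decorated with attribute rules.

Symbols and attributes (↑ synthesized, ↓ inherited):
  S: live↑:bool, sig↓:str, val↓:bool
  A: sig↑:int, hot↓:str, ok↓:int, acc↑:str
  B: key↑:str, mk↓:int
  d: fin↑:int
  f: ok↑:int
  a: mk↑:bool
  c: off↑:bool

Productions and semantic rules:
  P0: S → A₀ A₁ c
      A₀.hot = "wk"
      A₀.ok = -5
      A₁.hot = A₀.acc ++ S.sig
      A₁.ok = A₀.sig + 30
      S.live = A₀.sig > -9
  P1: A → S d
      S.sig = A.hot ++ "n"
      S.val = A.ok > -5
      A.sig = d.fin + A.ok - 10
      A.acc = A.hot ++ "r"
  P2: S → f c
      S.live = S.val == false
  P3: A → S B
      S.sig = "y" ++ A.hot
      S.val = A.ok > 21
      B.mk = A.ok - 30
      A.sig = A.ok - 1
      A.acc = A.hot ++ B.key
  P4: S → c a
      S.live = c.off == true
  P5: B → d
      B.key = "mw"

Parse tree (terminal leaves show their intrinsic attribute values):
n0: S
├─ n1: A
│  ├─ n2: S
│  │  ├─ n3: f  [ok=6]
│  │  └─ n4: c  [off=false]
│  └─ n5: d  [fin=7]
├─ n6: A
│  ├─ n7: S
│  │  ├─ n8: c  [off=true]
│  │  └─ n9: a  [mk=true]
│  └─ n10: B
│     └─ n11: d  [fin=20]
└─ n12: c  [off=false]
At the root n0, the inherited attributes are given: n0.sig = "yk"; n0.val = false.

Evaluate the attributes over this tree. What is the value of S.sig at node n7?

"ywkryk"

1. n0.sig = "yk"  [given at root]
2. n0.val = false  [given at root]
3. n1.hot = "wk"  ["wk"]
4. n1.ok = -5  [-5]
5. n2.sig = "wkn"  [A.hot ++ "n"]
6. n2.val = false  [A.ok > -5]
7. n3.ok = 6  [terminal]
8. n4.off = false  [terminal]
9. n2.live = true  [S.val == false]
10. n5.fin = 7  [terminal]
11. n1.sig = -8  [d.fin + A.ok - 10]
12. n1.acc = "wkr"  [A.hot ++ "r"]
13. n6.hot = "wkryk"  [A₀.acc ++ S.sig]
14. n6.ok = 22  [A₀.sig + 30]
15. n7.sig = "ywkryk"  ["y" ++ A.hot]
16. n7.val = true  [A.ok > 21]
17. n8.off = true  [terminal]
18. n9.mk = true  [terminal]
19. n7.live = true  [c.off == true]
20. n10.mk = -8  [A.ok - 30]
21. n11.fin = 20  [terminal]
22. n10.key = "mw"  ["mw"]
23. n6.sig = 21  [A.ok - 1]
24. n6.acc = "wkrykmw"  [A.hot ++ B.key]
25. n12.off = false  [terminal]
26. n0.live = true  [A₀.sig > -9]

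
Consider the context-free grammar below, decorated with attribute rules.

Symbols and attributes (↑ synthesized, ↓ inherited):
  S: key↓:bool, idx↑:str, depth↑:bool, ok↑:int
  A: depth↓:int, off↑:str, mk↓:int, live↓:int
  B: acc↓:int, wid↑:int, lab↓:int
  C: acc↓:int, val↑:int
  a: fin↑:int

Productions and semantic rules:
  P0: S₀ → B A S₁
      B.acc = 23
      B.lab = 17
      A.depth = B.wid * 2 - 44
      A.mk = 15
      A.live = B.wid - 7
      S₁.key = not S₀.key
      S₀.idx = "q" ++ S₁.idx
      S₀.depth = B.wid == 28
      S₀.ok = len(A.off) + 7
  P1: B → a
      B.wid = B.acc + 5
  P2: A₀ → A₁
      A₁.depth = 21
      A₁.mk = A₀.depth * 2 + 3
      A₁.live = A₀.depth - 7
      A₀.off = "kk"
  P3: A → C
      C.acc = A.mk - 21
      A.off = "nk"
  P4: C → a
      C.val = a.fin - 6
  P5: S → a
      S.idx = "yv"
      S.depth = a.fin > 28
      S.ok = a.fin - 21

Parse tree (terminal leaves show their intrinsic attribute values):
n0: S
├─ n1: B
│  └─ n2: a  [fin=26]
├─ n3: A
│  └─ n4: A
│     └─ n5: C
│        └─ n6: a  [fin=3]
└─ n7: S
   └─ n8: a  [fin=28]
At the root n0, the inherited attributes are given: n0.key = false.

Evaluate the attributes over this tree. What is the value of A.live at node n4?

1. n0.key = false  [given at root]
2. n1.acc = 23  [23]
3. n1.lab = 17  [17]
4. n2.fin = 26  [terminal]
5. n1.wid = 28  [B.acc + 5]
6. n3.depth = 12  [B.wid * 2 - 44]
7. n3.mk = 15  [15]
8. n3.live = 21  [B.wid - 7]
9. n4.depth = 21  [21]
10. n4.mk = 27  [A₀.depth * 2 + 3]
11. n4.live = 5  [A₀.depth - 7]
12. n5.acc = 6  [A.mk - 21]
13. n6.fin = 3  [terminal]
14. n5.val = -3  [a.fin - 6]
15. n4.off = "nk"  ["nk"]
16. n3.off = "kk"  ["kk"]
17. n7.key = true  [not S₀.key]
18. n8.fin = 28  [terminal]
19. n7.idx = "yv"  ["yv"]
20. n7.depth = false  [a.fin > 28]
21. n7.ok = 7  [a.fin - 21]
22. n0.idx = "qyv"  ["q" ++ S₁.idx]
23. n0.depth = true  [B.wid == 28]
24. n0.ok = 9  [len(A.off) + 7]

5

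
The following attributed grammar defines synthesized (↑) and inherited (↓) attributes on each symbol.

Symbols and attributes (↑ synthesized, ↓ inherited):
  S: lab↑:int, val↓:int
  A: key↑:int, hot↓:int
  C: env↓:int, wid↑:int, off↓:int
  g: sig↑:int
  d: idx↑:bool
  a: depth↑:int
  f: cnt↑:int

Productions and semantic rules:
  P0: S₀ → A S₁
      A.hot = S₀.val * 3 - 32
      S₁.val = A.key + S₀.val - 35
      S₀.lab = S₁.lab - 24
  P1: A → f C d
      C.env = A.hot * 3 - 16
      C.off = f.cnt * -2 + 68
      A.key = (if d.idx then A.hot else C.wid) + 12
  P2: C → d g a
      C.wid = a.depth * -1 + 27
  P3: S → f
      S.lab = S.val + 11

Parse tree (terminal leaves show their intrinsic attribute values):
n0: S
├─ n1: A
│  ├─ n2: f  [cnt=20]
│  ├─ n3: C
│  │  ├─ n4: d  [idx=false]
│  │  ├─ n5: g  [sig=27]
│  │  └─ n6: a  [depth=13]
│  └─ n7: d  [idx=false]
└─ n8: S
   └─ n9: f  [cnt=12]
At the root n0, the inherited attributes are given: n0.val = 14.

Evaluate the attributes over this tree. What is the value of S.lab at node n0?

-8

1. n0.val = 14  [given at root]
2. n1.hot = 10  [S₀.val * 3 - 32]
3. n2.cnt = 20  [terminal]
4. n3.env = 14  [A.hot * 3 - 16]
5. n3.off = 28  [f.cnt * -2 + 68]
6. n4.idx = false  [terminal]
7. n5.sig = 27  [terminal]
8. n6.depth = 13  [terminal]
9. n3.wid = 14  [a.depth * -1 + 27]
10. n7.idx = false  [terminal]
11. n1.key = 26  [(if d.idx then A.hot else C.wid) + 12]
12. n8.val = 5  [A.key + S₀.val - 35]
13. n9.cnt = 12  [terminal]
14. n8.lab = 16  [S.val + 11]
15. n0.lab = -8  [S₁.lab - 24]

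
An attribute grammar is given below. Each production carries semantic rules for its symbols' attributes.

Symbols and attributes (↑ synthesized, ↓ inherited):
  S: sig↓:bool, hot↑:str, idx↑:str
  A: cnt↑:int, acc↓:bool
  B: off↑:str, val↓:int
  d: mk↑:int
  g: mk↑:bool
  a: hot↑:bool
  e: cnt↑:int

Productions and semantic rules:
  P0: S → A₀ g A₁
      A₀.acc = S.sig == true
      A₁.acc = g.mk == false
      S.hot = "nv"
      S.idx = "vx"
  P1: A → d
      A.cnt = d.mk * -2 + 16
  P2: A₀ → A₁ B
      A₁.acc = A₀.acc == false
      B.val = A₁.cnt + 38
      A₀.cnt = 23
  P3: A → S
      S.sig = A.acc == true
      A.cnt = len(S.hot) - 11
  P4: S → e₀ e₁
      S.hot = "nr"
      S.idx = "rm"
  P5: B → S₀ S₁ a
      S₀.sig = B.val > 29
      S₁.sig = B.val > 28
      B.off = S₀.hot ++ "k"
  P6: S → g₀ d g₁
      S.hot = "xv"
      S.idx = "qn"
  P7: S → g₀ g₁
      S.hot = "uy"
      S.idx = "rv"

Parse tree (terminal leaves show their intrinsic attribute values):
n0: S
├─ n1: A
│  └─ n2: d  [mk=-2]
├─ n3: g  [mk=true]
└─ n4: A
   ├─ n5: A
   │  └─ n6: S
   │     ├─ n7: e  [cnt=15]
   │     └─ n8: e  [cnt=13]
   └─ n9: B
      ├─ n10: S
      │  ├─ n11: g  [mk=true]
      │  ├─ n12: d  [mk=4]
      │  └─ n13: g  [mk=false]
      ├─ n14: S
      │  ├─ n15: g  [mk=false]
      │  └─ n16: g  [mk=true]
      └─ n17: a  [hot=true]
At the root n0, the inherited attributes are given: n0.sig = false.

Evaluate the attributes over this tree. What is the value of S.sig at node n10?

1. n0.sig = false  [given at root]
2. n1.acc = false  [S.sig == true]
3. n2.mk = -2  [terminal]
4. n1.cnt = 20  [d.mk * -2 + 16]
5. n3.mk = true  [terminal]
6. n4.acc = false  [g.mk == false]
7. n5.acc = true  [A₀.acc == false]
8. n6.sig = true  [A.acc == true]
9. n7.cnt = 15  [terminal]
10. n8.cnt = 13  [terminal]
11. n6.hot = "nr"  ["nr"]
12. n6.idx = "rm"  ["rm"]
13. n5.cnt = -9  [len(S.hot) - 11]
14. n9.val = 29  [A₁.cnt + 38]
15. n10.sig = false  [B.val > 29]
16. n11.mk = true  [terminal]
17. n12.mk = 4  [terminal]
18. n13.mk = false  [terminal]
19. n10.hot = "xv"  ["xv"]
20. n10.idx = "qn"  ["qn"]
21. n14.sig = true  [B.val > 28]
22. n15.mk = false  [terminal]
23. n16.mk = true  [terminal]
24. n14.hot = "uy"  ["uy"]
25. n14.idx = "rv"  ["rv"]
26. n17.hot = true  [terminal]
27. n9.off = "xvk"  [S₀.hot ++ "k"]
28. n4.cnt = 23  [23]
29. n0.hot = "nv"  ["nv"]
30. n0.idx = "vx"  ["vx"]

false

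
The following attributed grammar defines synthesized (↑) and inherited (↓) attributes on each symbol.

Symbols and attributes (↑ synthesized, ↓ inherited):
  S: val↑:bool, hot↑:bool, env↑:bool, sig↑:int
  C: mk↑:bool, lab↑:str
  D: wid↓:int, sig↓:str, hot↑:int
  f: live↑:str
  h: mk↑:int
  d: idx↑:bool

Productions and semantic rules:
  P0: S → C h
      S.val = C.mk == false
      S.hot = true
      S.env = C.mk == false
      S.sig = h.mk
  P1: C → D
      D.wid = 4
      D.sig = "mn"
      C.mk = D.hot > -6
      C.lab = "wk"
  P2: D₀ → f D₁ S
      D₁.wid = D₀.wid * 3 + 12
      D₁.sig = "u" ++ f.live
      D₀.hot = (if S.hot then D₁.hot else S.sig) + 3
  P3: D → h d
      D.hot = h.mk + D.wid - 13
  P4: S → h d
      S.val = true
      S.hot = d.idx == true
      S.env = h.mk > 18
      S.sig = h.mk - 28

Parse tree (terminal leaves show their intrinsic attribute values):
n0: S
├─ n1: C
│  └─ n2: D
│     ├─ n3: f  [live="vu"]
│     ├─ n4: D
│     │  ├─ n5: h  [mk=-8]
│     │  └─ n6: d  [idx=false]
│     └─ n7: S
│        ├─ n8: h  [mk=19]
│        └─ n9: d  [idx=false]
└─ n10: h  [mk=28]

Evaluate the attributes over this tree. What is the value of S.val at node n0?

true

1. n2.wid = 4  [4]
2. n2.sig = "mn"  ["mn"]
3. n3.live = "vu"  [terminal]
4. n4.wid = 24  [D₀.wid * 3 + 12]
5. n4.sig = "uvu"  ["u" ++ f.live]
6. n5.mk = -8  [terminal]
7. n6.idx = false  [terminal]
8. n4.hot = 3  [h.mk + D.wid - 13]
9. n8.mk = 19  [terminal]
10. n9.idx = false  [terminal]
11. n7.val = true  [true]
12. n7.hot = false  [d.idx == true]
13. n7.env = true  [h.mk > 18]
14. n7.sig = -9  [h.mk - 28]
15. n2.hot = -6  [(if S.hot then D₁.hot else S.sig) + 3]
16. n1.mk = false  [D.hot > -6]
17. n1.lab = "wk"  ["wk"]
18. n10.mk = 28  [terminal]
19. n0.val = true  [C.mk == false]
20. n0.hot = true  [true]
21. n0.env = true  [C.mk == false]
22. n0.sig = 28  [h.mk]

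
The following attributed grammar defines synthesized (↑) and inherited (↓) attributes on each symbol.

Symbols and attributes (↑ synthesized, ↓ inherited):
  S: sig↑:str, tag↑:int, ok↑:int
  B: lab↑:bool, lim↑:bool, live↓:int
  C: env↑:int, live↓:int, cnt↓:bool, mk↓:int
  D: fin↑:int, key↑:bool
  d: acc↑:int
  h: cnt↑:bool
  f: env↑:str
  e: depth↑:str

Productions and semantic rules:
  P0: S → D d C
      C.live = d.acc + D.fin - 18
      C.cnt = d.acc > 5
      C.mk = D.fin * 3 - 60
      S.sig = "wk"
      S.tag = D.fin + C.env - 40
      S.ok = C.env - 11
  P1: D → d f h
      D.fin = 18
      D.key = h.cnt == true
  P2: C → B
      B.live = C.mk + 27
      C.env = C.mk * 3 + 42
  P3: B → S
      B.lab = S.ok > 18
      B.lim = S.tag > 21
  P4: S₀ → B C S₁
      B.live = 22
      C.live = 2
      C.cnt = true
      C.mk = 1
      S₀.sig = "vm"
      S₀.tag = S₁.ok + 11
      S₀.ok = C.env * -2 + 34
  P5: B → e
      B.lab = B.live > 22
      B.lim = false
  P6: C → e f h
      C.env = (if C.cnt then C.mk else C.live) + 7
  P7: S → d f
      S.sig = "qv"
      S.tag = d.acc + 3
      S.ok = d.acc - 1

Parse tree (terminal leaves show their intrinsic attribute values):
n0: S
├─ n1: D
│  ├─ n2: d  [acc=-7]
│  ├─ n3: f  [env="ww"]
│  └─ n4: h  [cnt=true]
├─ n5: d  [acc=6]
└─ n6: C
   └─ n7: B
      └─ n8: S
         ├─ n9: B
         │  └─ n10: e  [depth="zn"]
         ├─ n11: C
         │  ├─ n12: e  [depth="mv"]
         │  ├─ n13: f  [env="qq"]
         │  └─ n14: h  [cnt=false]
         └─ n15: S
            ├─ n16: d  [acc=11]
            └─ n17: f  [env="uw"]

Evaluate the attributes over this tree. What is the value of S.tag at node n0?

1. n2.acc = -7  [terminal]
2. n3.env = "ww"  [terminal]
3. n4.cnt = true  [terminal]
4. n1.fin = 18  [18]
5. n1.key = true  [h.cnt == true]
6. n5.acc = 6  [terminal]
7. n6.live = 6  [d.acc + D.fin - 18]
8. n6.cnt = true  [d.acc > 5]
9. n6.mk = -6  [D.fin * 3 - 60]
10. n7.live = 21  [C.mk + 27]
11. n9.live = 22  [22]
12. n10.depth = "zn"  [terminal]
13. n9.lab = false  [B.live > 22]
14. n9.lim = false  [false]
15. n11.live = 2  [2]
16. n11.cnt = true  [true]
17. n11.mk = 1  [1]
18. n12.depth = "mv"  [terminal]
19. n13.env = "qq"  [terminal]
20. n14.cnt = false  [terminal]
21. n11.env = 8  [(if C.cnt then C.mk else C.live) + 7]
22. n16.acc = 11  [terminal]
23. n17.env = "uw"  [terminal]
24. n15.sig = "qv"  ["qv"]
25. n15.tag = 14  [d.acc + 3]
26. n15.ok = 10  [d.acc - 1]
27. n8.sig = "vm"  ["vm"]
28. n8.tag = 21  [S₁.ok + 11]
29. n8.ok = 18  [C.env * -2 + 34]
30. n7.lab = false  [S.ok > 18]
31. n7.lim = false  [S.tag > 21]
32. n6.env = 24  [C.mk * 3 + 42]
33. n0.sig = "wk"  ["wk"]
34. n0.tag = 2  [D.fin + C.env - 40]
35. n0.ok = 13  [C.env - 11]

2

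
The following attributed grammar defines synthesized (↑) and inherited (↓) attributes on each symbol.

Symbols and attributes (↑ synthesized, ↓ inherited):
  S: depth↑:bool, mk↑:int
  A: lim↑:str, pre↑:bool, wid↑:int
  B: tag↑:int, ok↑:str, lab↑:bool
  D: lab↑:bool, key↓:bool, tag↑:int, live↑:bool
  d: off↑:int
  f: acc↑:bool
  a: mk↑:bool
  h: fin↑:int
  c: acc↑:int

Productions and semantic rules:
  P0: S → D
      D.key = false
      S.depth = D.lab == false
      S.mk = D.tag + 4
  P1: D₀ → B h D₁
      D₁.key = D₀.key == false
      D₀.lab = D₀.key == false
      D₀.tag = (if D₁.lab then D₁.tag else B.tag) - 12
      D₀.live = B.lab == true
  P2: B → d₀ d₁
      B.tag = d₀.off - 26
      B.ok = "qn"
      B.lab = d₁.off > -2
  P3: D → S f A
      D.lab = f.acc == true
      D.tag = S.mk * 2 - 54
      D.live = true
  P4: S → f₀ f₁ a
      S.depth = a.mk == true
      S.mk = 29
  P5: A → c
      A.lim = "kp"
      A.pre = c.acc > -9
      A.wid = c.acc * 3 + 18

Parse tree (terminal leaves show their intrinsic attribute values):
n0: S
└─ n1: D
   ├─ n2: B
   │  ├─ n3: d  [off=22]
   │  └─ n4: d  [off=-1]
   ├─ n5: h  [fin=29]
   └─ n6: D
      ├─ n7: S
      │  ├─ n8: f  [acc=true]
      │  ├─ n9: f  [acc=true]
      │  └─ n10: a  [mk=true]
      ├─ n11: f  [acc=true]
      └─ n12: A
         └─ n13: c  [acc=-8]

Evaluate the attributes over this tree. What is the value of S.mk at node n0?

1. n1.key = false  [false]
2. n3.off = 22  [terminal]
3. n4.off = -1  [terminal]
4. n2.tag = -4  [d₀.off - 26]
5. n2.ok = "qn"  ["qn"]
6. n2.lab = true  [d₁.off > -2]
7. n5.fin = 29  [terminal]
8. n6.key = true  [D₀.key == false]
9. n8.acc = true  [terminal]
10. n9.acc = true  [terminal]
11. n10.mk = true  [terminal]
12. n7.depth = true  [a.mk == true]
13. n7.mk = 29  [29]
14. n11.acc = true  [terminal]
15. n13.acc = -8  [terminal]
16. n12.lim = "kp"  ["kp"]
17. n12.pre = true  [c.acc > -9]
18. n12.wid = -6  [c.acc * 3 + 18]
19. n6.lab = true  [f.acc == true]
20. n6.tag = 4  [S.mk * 2 - 54]
21. n6.live = true  [true]
22. n1.lab = true  [D₀.key == false]
23. n1.tag = -8  [(if D₁.lab then D₁.tag else B.tag) - 12]
24. n1.live = true  [B.lab == true]
25. n0.depth = false  [D.lab == false]
26. n0.mk = -4  [D.tag + 4]

-4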